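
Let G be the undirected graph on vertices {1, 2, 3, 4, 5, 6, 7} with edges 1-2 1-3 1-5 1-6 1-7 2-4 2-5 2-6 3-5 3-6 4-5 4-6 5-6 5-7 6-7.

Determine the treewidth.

3

A width-3 tree decomposition is:
Bags: B1 = {1, 2, 5, 6}  B2 = {1, 5, 6, 7}  B3 = {2, 4, 5, 6}  B4 = {1, 3, 5, 6}
Tree: B1–B2, B1–B3, B1–B4
Each bag holds 4 vertices, so the decomposition has width 3, which upper-bounds the treewidth. For the lower bound, the 4 vertices {1, 2, 5, 6} are pairwise adjacent, and any tree decomposition puts a clique entirely inside one bag — forcing width ≥ 3. Therefore the treewidth is 3.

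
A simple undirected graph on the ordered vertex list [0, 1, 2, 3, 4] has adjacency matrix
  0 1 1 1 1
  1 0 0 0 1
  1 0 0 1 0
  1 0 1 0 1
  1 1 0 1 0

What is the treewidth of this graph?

2

A width-2 tree decomposition is:
Bags: B1 = {0, 2, 3}  B2 = {0, 3, 4}  B3 = {0, 1, 4}
Tree: B1–B2, B2–B3
Each bag holds 3 vertices, so the decomposition has width 2, which upper-bounds the treewidth. On the other hand G contains the 3-clique {0, 1, 4}. A clique must lie in a single bag of any decomposition, so no decomposition can have width below 2. Therefore the treewidth is 2.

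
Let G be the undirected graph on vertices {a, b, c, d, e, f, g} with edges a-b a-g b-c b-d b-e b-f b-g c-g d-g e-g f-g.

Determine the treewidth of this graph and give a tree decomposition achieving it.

Every bag has size at most 3, so the width is 3 − 1 = 2 and tw(G) ≤ 2. On the other hand G contains the 3-clique {b, d, g}. A clique must lie in a single bag of any decomposition, so no decomposition can have width below 2. Combining the bounds, tw(G) = 2.

Treewidth 2.
One optimal decomposition is:
Bags: B1 = {b, d, g}  B2 = {a, b, g}  B3 = {b, f, g}  B4 = {b, c, g}  B5 = {b, e, g}
Tree: B1–B2, B1–B3, B2–B4, B2–B5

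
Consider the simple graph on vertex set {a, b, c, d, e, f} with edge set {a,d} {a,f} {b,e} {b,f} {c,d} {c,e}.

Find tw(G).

2

A width-2 tree decomposition is:
Bags: B1 = {c, d, e}  B2 = {a, d, e}  B3 = {a, e, f}  B4 = {b, e, f}
Tree: B1–B2, B2–B3, B3–B4
The largest bag has 3 vertices, giving width 2; this decomposition certifies tw(G) ≤ 2. For the lower bound, G contains the cycle e–c–d–a–f–b–e, so G is not a forest; only forests have treewidth ≤ 1, hence tw(G) ≥ 2. The upper and lower bounds meet at 2, so that is the treewidth.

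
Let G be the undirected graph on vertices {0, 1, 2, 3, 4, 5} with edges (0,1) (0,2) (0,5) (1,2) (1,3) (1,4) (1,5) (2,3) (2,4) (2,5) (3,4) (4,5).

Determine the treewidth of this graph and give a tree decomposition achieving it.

Treewidth 3.
One optimal decomposition is:
Bags: B1 = {1, 2, 3, 4}  B2 = {1, 2, 4, 5}  B3 = {0, 1, 2, 5}
Tree: B1–B2, B2–B3

The largest bag has 4 vertices, giving width 3; this decomposition certifies tw(G) ≤ 3. For the lower bound, the 4 vertices {0, 1, 2, 5} are pairwise adjacent, and any tree decomposition puts a clique entirely inside one bag — forcing width ≥ 3. Hence tw(G) = 3 exactly.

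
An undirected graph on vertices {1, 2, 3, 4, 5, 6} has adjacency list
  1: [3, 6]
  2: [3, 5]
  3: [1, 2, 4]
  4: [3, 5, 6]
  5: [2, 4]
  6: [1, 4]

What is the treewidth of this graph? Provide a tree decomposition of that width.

Treewidth 2.
One such decomposition:
Bags: B1 = {2, 3, 5}  B2 = {3, 4, 5}  B3 = {1, 3, 4}  B4 = {1, 4, 6}
Tree: B1–B2, B2–B3, B3–B4

The largest bag has 3 vertices, giving width 2; this decomposition certifies tw(G) ≤ 2. For the lower bound, G contains the cycle 2–5–4–3–2, so G is not a forest; only forests have treewidth ≤ 1, hence tw(G) ≥ 2. Combining the bounds, tw(G) = 2.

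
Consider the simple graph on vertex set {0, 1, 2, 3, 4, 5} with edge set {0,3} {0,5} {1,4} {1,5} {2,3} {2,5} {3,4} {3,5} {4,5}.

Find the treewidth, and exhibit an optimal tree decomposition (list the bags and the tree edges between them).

Each bag holds 3 vertices, so the decomposition has width 2, which upper-bounds the treewidth. For the lower bound, the 3 vertices {1, 4, 5} are pairwise adjacent, and any tree decomposition puts a clique entirely inside one bag — forcing width ≥ 2. The upper and lower bounds meet at 2, so that is the treewidth.

Treewidth 2.
One optimal decomposition is:
Bags: B1 = {3, 4, 5}  B2 = {1, 4, 5}  B3 = {2, 3, 5}  B4 = {0, 3, 5}
Tree: B1–B2, B1–B3, B1–B4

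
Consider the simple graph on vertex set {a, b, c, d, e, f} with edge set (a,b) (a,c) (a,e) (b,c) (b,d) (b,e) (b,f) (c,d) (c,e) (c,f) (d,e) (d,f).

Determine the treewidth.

3

A width-3 tree decomposition is:
Bags: B1 = {b, c, d, e}  B2 = {a, b, c, e}  B3 = {b, c, d, f}
Tree: B1–B2, B1–B3
Every bag has size at most 4, so the width is 4 − 1 = 3 and tw(G) ≤ 3. On the other hand G contains the 4-clique {b, c, d, e}. A clique must lie in a single bag of any decomposition, so no decomposition can have width below 3. Therefore the treewidth is 3.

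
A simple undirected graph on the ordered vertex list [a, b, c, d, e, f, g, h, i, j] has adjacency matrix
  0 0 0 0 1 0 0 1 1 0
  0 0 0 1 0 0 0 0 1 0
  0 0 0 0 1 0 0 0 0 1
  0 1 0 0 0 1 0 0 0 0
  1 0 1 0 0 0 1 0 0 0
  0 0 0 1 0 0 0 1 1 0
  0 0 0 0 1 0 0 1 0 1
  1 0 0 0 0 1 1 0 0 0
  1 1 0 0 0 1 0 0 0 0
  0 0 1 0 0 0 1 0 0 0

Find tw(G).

2

A width-2 tree decomposition is:
Bags: B1 = {b, d, i}  B2 = {d, f, i}  B3 = {a, f, i}  B4 = {a, f, h}  B5 = {a, e, h}  B6 = {e, g, h}  B7 = {c, e, g}  B8 = {c, g, j}
Tree: B1–B2, B2–B3, B3–B4, B4–B5, B5–B6, B6–B7, B7–B8
Every bag has size at most 3, so the width is 3 − 1 = 2 and tw(G) ≤ 2. Since b–d–f–i–b is a cycle in G, G is not acyclic. Forests are exactly the graphs of treewidth ≤ 1, so tw(G) ≥ 2. Hence tw(G) = 2 exactly.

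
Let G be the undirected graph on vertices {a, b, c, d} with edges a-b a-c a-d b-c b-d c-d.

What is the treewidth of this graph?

3

A width-3 tree decomposition is:
Bags: B1 = {a, b, c, d}
Tree: (single bag)
A single bag containing all 4 vertices is trivially a valid decomposition of width 3. Conversely, {a, b, c, d} is a clique of size 4, and the vertices of any clique must share a bag in every tree decomposition; so some bag has ≥ 4 vertices and tw(G) ≥ 3. Therefore the treewidth is 3.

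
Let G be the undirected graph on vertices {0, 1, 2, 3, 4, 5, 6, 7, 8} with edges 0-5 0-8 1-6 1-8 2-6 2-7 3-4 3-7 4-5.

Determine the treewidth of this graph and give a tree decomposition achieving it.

Each bag holds 3 vertices, so the decomposition has width 2, which upper-bounds the treewidth. For the lower bound, G contains the cycle 7–2–6–1–8–0–5–4–3–7, so G is not a forest; only forests have treewidth ≤ 1, hence tw(G) ≥ 2. Combining the bounds, tw(G) = 2.

Treewidth 2.
One optimal decomposition is:
Bags: B1 = {2, 6, 7}  B2 = {1, 6, 7}  B3 = {1, 7, 8}  B4 = {0, 7, 8}  B5 = {0, 5, 7}  B6 = {4, 5, 7}  B7 = {3, 4, 7}
Tree: B1–B2, B2–B3, B3–B4, B4–B5, B5–B6, B6–B7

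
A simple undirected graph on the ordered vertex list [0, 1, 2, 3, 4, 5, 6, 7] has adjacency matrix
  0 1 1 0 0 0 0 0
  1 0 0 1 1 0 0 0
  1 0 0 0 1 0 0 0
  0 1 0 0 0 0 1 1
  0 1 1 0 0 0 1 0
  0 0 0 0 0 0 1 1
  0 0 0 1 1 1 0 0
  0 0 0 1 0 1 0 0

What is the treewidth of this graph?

2

A width-2 tree decomposition is:
Bags: B1 = {5, 6, 7}  B2 = {3, 6, 7}  B3 = {3, 4, 6}  B4 = {1, 3, 4}  B5 = {1, 2, 4}  B6 = {0, 1, 2}
Tree: B1–B2, B2–B3, B3–B4, B4–B5, B5–B6
Every bag has size at most 3, so the width is 3 − 1 = 2 and tw(G) ≤ 2. The edges 5–7–3–6–5 form a cycle, so G is not a tree and its treewidth is at least 2. Hence tw(G) = 2 exactly.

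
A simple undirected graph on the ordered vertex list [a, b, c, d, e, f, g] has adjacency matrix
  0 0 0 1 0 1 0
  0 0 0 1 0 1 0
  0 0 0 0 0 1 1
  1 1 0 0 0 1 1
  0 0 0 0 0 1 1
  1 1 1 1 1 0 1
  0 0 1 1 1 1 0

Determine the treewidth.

2

A width-2 tree decomposition is:
Bags: B1 = {d, f, g}  B2 = {a, d, f}  B3 = {b, d, f}  B4 = {e, f, g}  B5 = {c, f, g}
Tree: B1–B2, B2–B3, B1–B4, B1–B5
Each bag holds 3 vertices, so the decomposition has width 2, which upper-bounds the treewidth. Conversely, {d, f, g} is a clique of size 3, and the vertices of any clique must share a bag in every tree decomposition; so some bag has ≥ 3 vertices and tw(G) ≥ 2. The upper and lower bounds meet at 2, so that is the treewidth.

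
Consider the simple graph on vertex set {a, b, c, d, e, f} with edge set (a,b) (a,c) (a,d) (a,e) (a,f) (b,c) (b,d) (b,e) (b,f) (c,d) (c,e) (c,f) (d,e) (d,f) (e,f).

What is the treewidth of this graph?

5

A width-5 tree decomposition is:
Bags: B1 = {a, b, c, d, e, f}
Tree: (single bag)
A single bag containing all 6 vertices is trivially a valid decomposition of width 5. On the other hand G contains the 6-clique {a, b, c, d, e, f}. A clique must lie in a single bag of any decomposition, so no decomposition can have width below 5. The upper and lower bounds meet at 5, so that is the treewidth.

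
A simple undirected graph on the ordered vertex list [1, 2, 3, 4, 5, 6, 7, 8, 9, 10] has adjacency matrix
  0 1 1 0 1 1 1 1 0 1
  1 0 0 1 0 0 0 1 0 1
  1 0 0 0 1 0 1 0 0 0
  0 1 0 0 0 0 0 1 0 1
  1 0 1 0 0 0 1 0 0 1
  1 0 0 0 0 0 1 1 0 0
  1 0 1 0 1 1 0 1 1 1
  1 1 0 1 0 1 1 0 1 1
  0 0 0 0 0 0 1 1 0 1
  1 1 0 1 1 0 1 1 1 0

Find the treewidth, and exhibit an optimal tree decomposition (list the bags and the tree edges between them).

Treewidth 3.
One optimal decomposition is:
Bags: B1 = {1, 7, 8, 10}  B2 = {1, 5, 7, 10}  B3 = {7, 8, 9, 10}  B4 = {1, 6, 7, 8}  B5 = {1, 2, 8, 10}  B6 = {2, 4, 8, 10}  B7 = {1, 3, 5, 7}
Tree: B1–B2, B1–B3, B1–B4, B1–B5, B5–B6, B2–B7

Every bag has size at most 4, so the width is 4 − 1 = 3 and tw(G) ≤ 3. For the lower bound, the 4 vertices {1, 2, 8, 10} are pairwise adjacent, and any tree decomposition puts a clique entirely inside one bag — forcing width ≥ 3. The upper and lower bounds meet at 3, so that is the treewidth.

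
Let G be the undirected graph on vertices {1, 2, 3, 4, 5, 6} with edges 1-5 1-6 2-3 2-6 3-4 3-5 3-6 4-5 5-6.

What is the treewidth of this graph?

A width-2 tree decomposition is:
Bags: B1 = {1, 5, 6}  B2 = {3, 5, 6}  B3 = {3, 4, 5}  B4 = {2, 3, 6}
Tree: B1–B2, B2–B3, B2–B4
Every bag has size at most 3, so the width is 3 − 1 = 2 and tw(G) ≤ 2. Conversely, {1, 5, 6} is a clique of size 3, and the vertices of any clique must share a bag in every tree decomposition; so some bag has ≥ 3 vertices and tw(G) ≥ 2. Hence tw(G) = 2 exactly.

2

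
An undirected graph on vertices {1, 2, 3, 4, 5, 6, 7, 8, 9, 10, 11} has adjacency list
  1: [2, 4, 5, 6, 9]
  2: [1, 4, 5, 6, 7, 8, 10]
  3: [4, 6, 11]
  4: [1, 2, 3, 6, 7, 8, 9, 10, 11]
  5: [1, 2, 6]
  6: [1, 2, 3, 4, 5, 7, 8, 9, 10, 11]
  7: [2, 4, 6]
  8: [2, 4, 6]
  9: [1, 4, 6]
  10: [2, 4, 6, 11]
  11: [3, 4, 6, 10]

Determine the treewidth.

3

A width-3 tree decomposition is:
Bags: B1 = {2, 4, 6, 10}  B2 = {1, 2, 4, 6}  B3 = {2, 4, 6, 7}  B4 = {1, 2, 5, 6}  B5 = {4, 6, 10, 11}  B6 = {1, 4, 6, 9}  B7 = {3, 4, 6, 11}  B8 = {2, 4, 6, 8}
Tree: B1–B2, B2–B3, B2–B4, B1–B5, B2–B6, B5–B7, B1–B8
The largest bag has 4 vertices, giving width 3; this decomposition certifies tw(G) ≤ 3. On the other hand G contains the 4-clique {4, 6, 10, 11}. A clique must lie in a single bag of any decomposition, so no decomposition can have width below 3. Hence tw(G) = 3 exactly.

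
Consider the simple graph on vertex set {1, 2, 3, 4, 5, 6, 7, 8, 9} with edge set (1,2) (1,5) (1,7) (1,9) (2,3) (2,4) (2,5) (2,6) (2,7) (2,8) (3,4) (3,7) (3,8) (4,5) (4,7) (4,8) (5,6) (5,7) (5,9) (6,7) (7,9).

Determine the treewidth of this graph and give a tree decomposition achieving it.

Treewidth 3.
One optimal decomposition is:
Bags: B1 = {2, 5, 6, 7}  B2 = {1, 2, 5, 7}  B3 = {2, 4, 5, 7}  B4 = {1, 5, 7, 9}  B5 = {2, 3, 4, 7}  B6 = {2, 3, 4, 8}
Tree: B1–B2, B2–B3, B2–B4, B3–B5, B5–B6

The largest bag has 4 vertices, giving width 3; this decomposition certifies tw(G) ≤ 3. On the other hand G contains the 4-clique {1, 5, 7, 9}. A clique must lie in a single bag of any decomposition, so no decomposition can have width below 3. Therefore the treewidth is 3.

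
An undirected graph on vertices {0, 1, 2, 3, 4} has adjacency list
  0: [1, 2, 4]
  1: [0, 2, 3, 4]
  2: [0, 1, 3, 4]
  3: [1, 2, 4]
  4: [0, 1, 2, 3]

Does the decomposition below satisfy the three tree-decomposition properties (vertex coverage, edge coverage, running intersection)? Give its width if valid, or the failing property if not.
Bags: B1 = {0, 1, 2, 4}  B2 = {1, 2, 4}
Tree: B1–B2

No — vertex 3 appears in no bag.

A tree decomposition must satisfy three properties: every vertex lies in some bag; for every edge, both endpoints lie together in some bag; and for every vertex, the bags containing it form a connected subtree. Here vertex 3 appears in no bag, so the decomposition is invalid.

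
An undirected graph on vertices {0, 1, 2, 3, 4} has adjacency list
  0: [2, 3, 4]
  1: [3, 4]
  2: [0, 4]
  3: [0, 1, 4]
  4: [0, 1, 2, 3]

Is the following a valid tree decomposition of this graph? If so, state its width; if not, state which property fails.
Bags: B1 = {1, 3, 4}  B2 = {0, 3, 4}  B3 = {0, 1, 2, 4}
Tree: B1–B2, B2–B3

No — bags containing vertex 1 are not connected in the tree.

A tree decomposition must satisfy three properties: every vertex lies in some bag; for every edge, both endpoints lie together in some bag; and for every vertex, the bags containing it form a connected subtree. Here bags containing vertex 1 are not connected in the tree, so the decomposition is invalid.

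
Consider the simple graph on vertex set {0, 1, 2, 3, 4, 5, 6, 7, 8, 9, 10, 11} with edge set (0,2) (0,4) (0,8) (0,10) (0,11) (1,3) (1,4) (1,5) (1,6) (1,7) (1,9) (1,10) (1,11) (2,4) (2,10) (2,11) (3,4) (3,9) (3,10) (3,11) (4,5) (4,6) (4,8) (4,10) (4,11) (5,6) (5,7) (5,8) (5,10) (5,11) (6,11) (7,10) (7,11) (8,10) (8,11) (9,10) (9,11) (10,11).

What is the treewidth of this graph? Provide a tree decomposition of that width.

Treewidth 4.
One such decomposition:
Bags: B1 = {1, 3, 4, 10, 11}  B2 = {1, 4, 5, 10, 11}  B3 = {1, 4, 5, 6, 11}  B4 = {4, 5, 8, 10, 11}  B5 = {1, 3, 9, 10, 11}  B6 = {0, 4, 8, 10, 11}  B7 = {1, 5, 7, 10, 11}  B8 = {0, 2, 4, 10, 11}
Tree: B1–B2, B2–B3, B2–B4, B1–B5, B4–B6, B2–B7, B6–B8

Every bag has size at most 5, so the width is 5 − 1 = 4 and tw(G) ≤ 4. For the lower bound, the 5 vertices {1, 3, 9, 10, 11} are pairwise adjacent, and any tree decomposition puts a clique entirely inside one bag — forcing width ≥ 4. The upper and lower bounds meet at 4, so that is the treewidth.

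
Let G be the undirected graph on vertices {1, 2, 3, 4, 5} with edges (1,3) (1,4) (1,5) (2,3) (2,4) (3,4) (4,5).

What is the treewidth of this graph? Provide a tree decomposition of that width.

Treewidth 2.
Bags: B1 = {1, 4, 5}  B2 = {1, 3, 4}  B3 = {2, 3, 4}
Tree: B1–B2, B2–B3

The largest bag has 3 vertices, giving width 2; this decomposition certifies tw(G) ≤ 2. On the other hand G contains the 3-clique {1, 3, 4}. A clique must lie in a single bag of any decomposition, so no decomposition can have width below 2. The upper and lower bounds meet at 2, so that is the treewidth.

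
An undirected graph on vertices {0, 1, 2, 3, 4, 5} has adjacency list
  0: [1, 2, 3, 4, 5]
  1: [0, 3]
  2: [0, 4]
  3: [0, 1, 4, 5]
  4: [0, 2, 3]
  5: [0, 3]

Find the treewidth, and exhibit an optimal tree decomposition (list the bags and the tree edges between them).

Treewidth 2.
Bags: B1 = {0, 3, 5}  B2 = {0, 1, 3}  B3 = {0, 3, 4}  B4 = {0, 2, 4}
Tree: B1–B2, B2–B3, B3–B4

The largest bag has 3 vertices, giving width 2; this decomposition certifies tw(G) ≤ 2. For the lower bound, the 3 vertices {0, 2, 4} are pairwise adjacent, and any tree decomposition puts a clique entirely inside one bag — forcing width ≥ 2. Combining the bounds, tw(G) = 2.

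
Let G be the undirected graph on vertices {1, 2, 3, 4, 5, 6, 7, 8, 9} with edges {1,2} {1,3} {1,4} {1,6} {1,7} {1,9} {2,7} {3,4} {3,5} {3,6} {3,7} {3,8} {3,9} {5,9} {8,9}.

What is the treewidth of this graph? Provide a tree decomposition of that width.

Treewidth 2.
One such decomposition:
Bags: B1 = {1, 3, 7}  B2 = {1, 3, 6}  B3 = {1, 2, 7}  B4 = {1, 3, 9}  B5 = {3, 8, 9}  B6 = {1, 3, 4}  B7 = {3, 5, 9}
Tree: B1–B2, B1–B3, B2–B4, B4–B5, B2–B6, B4–B7

Each bag holds 3 vertices, so the decomposition has width 2, which upper-bounds the treewidth. On the other hand G contains the 3-clique {1, 2, 7}. A clique must lie in a single bag of any decomposition, so no decomposition can have width below 2. Therefore the treewidth is 2.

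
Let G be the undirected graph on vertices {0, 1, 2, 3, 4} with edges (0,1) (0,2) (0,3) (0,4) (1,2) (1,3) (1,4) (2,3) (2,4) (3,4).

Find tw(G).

A width-4 tree decomposition is:
Bags: B1 = {0, 1, 2, 3, 4}
Tree: (single bag)
A single bag containing all 5 vertices is trivially a valid decomposition of width 4. On the other hand G contains the 5-clique {0, 1, 2, 3, 4}. A clique must lie in a single bag of any decomposition, so no decomposition can have width below 4. Therefore the treewidth is 4.

4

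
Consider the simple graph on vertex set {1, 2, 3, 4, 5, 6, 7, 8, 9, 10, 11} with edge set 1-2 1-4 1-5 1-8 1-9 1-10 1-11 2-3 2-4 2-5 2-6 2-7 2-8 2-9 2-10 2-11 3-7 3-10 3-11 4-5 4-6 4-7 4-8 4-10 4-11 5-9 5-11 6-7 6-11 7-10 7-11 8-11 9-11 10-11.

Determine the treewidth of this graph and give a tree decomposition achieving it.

Treewidth 4.
Bags: B1 = {1, 2, 4, 5, 11}  B2 = {1, 2, 4, 10, 11}  B3 = {2, 4, 7, 10, 11}  B4 = {1, 2, 5, 9, 11}  B5 = {2, 3, 7, 10, 11}  B6 = {2, 4, 6, 7, 11}  B7 = {1, 2, 4, 8, 11}
Tree: B1–B2, B2–B3, B1–B4, B3–B5, B3–B6, B2–B7

Each bag holds 5 vertices, so the decomposition has width 4, which upper-bounds the treewidth. On the other hand G contains the 5-clique {1, 2, 5, 9, 11}. A clique must lie in a single bag of any decomposition, so no decomposition can have width below 4. Combining the bounds, tw(G) = 4.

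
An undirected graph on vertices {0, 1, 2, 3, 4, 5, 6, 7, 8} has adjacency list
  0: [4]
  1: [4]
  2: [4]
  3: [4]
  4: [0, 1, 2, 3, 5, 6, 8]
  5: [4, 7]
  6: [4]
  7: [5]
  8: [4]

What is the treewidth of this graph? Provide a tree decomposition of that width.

Every bag has size at most 2, so the width is 2 − 1 = 1 and tw(G) ≤ 1. G has an edge, so its treewidth is at least 1. Combining the bounds, tw(G) = 1.

Treewidth 1.
Bags: B1 = {4, 5}  B2 = {0, 4}  B3 = {4, 6}  B4 = {4, 8}  B5 = {1, 4}  B6 = {3, 4}  B7 = {5, 7}  B8 = {2, 4}
Tree: B1–B2, B2–B3, B1–B4, B3–B5, B2–B6, B1–B7, B3–B8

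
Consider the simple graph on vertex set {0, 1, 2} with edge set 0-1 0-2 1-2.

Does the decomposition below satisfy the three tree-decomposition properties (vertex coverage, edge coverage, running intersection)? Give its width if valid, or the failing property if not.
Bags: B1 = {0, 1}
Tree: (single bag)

No — vertex 2 appears in no bag.

A tree decomposition must satisfy three properties: every vertex lies in some bag; for every edge, both endpoints lie together in some bag; and for every vertex, the bags containing it form a connected subtree. Here vertex 2 appears in no bag, so the decomposition is invalid.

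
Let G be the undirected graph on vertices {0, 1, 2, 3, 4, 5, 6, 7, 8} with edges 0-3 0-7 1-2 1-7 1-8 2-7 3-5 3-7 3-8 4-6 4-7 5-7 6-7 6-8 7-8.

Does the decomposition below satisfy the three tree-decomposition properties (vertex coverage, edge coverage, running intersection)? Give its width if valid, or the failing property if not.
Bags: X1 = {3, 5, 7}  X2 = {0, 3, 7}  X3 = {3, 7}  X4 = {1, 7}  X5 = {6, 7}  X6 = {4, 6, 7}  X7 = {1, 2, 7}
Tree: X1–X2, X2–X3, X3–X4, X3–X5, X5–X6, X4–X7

A tree decomposition must satisfy three properties: every vertex lies in some bag; for every edge, both endpoints lie together in some bag; and for every vertex, the bags containing it form a connected subtree. Here vertex 8 appears in no bag, so the decomposition is invalid.

No — vertex 8 appears in no bag.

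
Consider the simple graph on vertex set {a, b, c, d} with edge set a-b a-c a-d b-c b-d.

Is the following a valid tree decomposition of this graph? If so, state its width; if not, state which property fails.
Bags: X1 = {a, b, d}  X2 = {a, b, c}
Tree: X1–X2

Yes; width 2.

Checking the three conditions: (i) the bags cover all of {a, b, c, d}; (ii) for each edge, some bag contains both endpoints; (iii) the bags containing any fixed vertex form a subtree. All hold, so the decomposition is valid with width 3 − 1 = 2.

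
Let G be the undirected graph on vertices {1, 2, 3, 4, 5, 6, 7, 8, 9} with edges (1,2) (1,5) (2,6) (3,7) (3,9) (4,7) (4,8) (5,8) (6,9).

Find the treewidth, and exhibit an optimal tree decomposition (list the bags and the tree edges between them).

Treewidth 2.
One optimal decomposition is:
Bags: B1 = {1, 2, 5}  B2 = {2, 5, 8}  B3 = {2, 4, 8}  B4 = {2, 4, 7}  B5 = {2, 3, 7}  B6 = {2, 3, 9}  B7 = {2, 6, 9}
Tree: B1–B2, B2–B3, B3–B4, B4–B5, B5–B6, B6–B7

Each bag holds 3 vertices, so the decomposition has width 2, which upper-bounds the treewidth. For the lower bound, G contains the cycle 2–1–5–8–4–7–3–9–6–2, so G is not a forest; only forests have treewidth ≤ 1, hence tw(G) ≥ 2. The upper and lower bounds meet at 2, so that is the treewidth.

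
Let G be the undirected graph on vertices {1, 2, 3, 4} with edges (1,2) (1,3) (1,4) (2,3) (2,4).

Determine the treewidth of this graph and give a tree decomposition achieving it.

The largest bag has 3 vertices, giving width 2; this decomposition certifies tw(G) ≤ 2. For the lower bound, the 3 vertices {1, 2, 3} are pairwise adjacent, and any tree decomposition puts a clique entirely inside one bag — forcing width ≥ 2. Therefore the treewidth is 2.

Treewidth 2.
Bags: B1 = {1, 2, 4}  B2 = {1, 2, 3}
Tree: B1–B2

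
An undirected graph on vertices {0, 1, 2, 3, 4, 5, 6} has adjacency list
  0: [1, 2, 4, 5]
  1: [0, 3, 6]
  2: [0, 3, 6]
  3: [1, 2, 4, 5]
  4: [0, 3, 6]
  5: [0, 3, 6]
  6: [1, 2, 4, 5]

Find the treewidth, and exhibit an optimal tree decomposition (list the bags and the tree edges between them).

Every bag has size at most 4, so the width is 4 − 1 = 3 and tw(G) ≤ 3. For the lower bound: the 4 vertex sets {3,5}, {2,6}, {0}, {4} are disjoint, each induces a connected subgraph, and every pair is joined by at least one edge of G. Contracting each set to a single vertex therefore yields K_{4} as a minor, and since treewidth is minor-monotone, tw(G) ≥ tw(K_{4}) = 3. Hence tw(G) = 3 exactly.

Treewidth 3.
One optimal decomposition is:
Bags: B1 = {0, 3, 5, 6}  B2 = {0, 2, 3, 6}  B3 = {0, 3, 4, 6}  B4 = {0, 1, 3, 6}
Tree: B1–B2, B2–B3, B3–B4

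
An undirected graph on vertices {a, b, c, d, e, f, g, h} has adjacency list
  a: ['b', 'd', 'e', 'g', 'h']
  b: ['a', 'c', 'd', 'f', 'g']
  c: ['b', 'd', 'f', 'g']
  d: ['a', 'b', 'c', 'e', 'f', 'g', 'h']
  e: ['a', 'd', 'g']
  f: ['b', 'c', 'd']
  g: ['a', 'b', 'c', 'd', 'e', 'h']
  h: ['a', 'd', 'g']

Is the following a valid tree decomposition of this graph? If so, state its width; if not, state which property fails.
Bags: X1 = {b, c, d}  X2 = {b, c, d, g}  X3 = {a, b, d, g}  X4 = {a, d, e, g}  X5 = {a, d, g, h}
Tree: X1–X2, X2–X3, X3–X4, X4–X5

A tree decomposition must satisfy three properties: every vertex lies in some bag; for every edge, both endpoints lie together in some bag; and for every vertex, the bags containing it form a connected subtree. Here vertex f appears in no bag, so the decomposition is invalid.

No — vertex f appears in no bag.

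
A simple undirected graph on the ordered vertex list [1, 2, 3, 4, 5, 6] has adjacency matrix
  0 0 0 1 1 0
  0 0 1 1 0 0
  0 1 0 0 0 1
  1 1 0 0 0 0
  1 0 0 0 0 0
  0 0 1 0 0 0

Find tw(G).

1

A width-1 tree decomposition is:
Bags: B1 = {1, 5}  B2 = {1, 4}  B3 = {2, 4}  B4 = {2, 3}  B5 = {3, 6}
Tree: B1–B2, B2–B3, B3–B4, B4–B5
The largest bag has 2 vertices, giving width 1; this decomposition certifies tw(G) ≤ 1. Any graph with an edge has treewidth ≥ 1, and G has the edge 5–1. The upper and lower bounds meet at 1, so that is the treewidth.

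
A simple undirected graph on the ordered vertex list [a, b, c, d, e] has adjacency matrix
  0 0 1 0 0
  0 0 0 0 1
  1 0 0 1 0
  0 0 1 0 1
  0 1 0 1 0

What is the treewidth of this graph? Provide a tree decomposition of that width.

Every bag has size at most 2, so the width is 2 − 1 = 1 and tw(G) ≤ 1. G has an edge, so its treewidth is at least 1. Therefore the treewidth is 1.

Treewidth 1.
One optimal decomposition is:
Bags: B1 = {b, e}  B2 = {d, e}  B3 = {c, d}  B4 = {a, c}
Tree: B1–B2, B2–B3, B3–B4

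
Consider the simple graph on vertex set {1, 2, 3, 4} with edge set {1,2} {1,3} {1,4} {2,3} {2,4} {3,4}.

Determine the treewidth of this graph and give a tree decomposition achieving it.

A single bag containing all 4 vertices is trivially a valid decomposition of width 3. On the other hand G contains the 4-clique {1, 2, 3, 4}. A clique must lie in a single bag of any decomposition, so no decomposition can have width below 3. The upper and lower bounds meet at 3, so that is the treewidth.

Treewidth 3.
One optimal decomposition is:
Bags: B1 = {1, 2, 3, 4}
Tree: (single bag)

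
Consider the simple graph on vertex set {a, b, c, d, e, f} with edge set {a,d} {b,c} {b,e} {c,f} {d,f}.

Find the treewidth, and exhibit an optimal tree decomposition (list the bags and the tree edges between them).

Treewidth 1.
One such decomposition:
Bags: B1 = {b, e}  B2 = {b, c}  B3 = {c, f}  B4 = {d, f}  B5 = {a, d}
Tree: B1–B2, B2–B3, B3–B4, B4–B5

Each bag holds 2 vertices, so the decomposition has width 1, which upper-bounds the treewidth. G has an edge, so its treewidth is at least 1. Therefore the treewidth is 1.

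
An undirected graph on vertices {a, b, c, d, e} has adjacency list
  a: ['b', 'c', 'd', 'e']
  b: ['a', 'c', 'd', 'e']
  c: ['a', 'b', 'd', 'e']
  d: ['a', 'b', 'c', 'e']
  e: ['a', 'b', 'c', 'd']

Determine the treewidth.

A width-4 tree decomposition is:
Bags: B1 = {a, b, c, d, e}
Tree: (single bag)
A single bag containing all 5 vertices is trivially a valid decomposition of width 4. Conversely, {a, b, c, d, e} is a clique of size 5, and the vertices of any clique must share a bag in every tree decomposition; so some bag has ≥ 5 vertices and tw(G) ≥ 4. The upper and lower bounds meet at 4, so that is the treewidth.

4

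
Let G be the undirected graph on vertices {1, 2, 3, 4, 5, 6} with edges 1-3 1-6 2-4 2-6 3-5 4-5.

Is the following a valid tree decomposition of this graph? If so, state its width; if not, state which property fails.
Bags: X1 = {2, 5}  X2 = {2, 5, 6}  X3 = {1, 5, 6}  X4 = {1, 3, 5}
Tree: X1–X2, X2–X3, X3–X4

No — vertex 4 appears in no bag.

A tree decomposition must satisfy three properties: every vertex lies in some bag; for every edge, both endpoints lie together in some bag; and for every vertex, the bags containing it form a connected subtree. Here vertex 4 appears in no bag, so the decomposition is invalid.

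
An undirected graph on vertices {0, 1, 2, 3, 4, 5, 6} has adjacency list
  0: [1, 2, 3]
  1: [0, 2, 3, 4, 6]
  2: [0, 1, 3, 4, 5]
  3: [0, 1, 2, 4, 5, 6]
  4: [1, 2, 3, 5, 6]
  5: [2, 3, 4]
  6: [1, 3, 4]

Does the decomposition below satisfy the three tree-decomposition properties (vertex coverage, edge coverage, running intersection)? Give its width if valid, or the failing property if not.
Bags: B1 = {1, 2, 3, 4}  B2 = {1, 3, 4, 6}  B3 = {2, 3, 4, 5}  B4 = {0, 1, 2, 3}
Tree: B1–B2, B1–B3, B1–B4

Vertex coverage: the bags together contain {0, 1, 2, 3, 4, 5, 6}, the full vertex set. Edge coverage: each edge of G has both endpoints in at least one bag. Running intersection: for every vertex, the bags containing it form a connected subtree. All three properties hold, so this is a valid tree decomposition of width max|bag| − 1 = 3, and hence tw(G) ≤ 3.

Yes; width 3.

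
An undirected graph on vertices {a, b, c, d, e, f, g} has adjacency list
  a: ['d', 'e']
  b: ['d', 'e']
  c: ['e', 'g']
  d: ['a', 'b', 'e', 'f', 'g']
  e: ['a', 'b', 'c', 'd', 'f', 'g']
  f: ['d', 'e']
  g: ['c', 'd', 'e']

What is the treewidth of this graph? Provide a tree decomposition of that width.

Treewidth 2.
One optimal decomposition is:
Bags: B1 = {d, e, f}  B2 = {d, e, g}  B3 = {c, e, g}  B4 = {a, d, e}  B5 = {b, d, e}
Tree: B1–B2, B2–B3, B2–B4, B1–B5

Every bag has size at most 3, so the width is 3 − 1 = 2 and tw(G) ≤ 2. For the lower bound, the 3 vertices {d, e, g} are pairwise adjacent, and any tree decomposition puts a clique entirely inside one bag — forcing width ≥ 2. Combining the bounds, tw(G) = 2.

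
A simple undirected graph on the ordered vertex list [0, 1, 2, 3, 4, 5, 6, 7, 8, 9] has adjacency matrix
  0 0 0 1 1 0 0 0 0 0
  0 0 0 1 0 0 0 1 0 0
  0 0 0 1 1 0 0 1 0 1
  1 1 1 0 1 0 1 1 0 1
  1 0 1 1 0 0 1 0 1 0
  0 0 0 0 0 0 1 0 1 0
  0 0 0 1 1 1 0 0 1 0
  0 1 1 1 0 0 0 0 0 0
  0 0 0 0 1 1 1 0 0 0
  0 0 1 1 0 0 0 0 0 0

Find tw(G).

2

A width-2 tree decomposition is:
Bags: B1 = {2, 3, 7}  B2 = {2, 3, 4}  B3 = {2, 3, 9}  B4 = {3, 4, 6}  B5 = {4, 6, 8}  B6 = {0, 3, 4}  B7 = {1, 3, 7}  B8 = {5, 6, 8}
Tree: B1–B2, B1–B3, B2–B4, B4–B5, B4–B6, B1–B7, B5–B8
Every bag has size at most 3, so the width is 3 − 1 = 2 and tw(G) ≤ 2. On the other hand G contains the 3-clique {4, 6, 8}. A clique must lie in a single bag of any decomposition, so no decomposition can have width below 2. The upper and lower bounds meet at 2, so that is the treewidth.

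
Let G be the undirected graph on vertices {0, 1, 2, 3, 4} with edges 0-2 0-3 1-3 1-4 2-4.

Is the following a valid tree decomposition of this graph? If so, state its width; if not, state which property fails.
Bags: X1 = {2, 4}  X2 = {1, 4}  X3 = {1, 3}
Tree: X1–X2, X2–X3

A tree decomposition must satisfy three properties: every vertex lies in some bag; for every edge, both endpoints lie together in some bag; and for every vertex, the bags containing it form a connected subtree. Here vertex 0 appears in no bag, so the decomposition is invalid.

No — vertex 0 appears in no bag.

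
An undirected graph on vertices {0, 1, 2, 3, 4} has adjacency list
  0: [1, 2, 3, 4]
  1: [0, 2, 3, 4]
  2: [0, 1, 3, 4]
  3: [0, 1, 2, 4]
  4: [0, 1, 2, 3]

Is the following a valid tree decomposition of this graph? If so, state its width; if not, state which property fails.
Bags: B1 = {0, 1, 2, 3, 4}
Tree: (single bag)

Every vertex of G appears in some bag (union = {0, 1, 2, 3, 4}); every edge is covered by a bag; and for each vertex v the set of bags containing v is connected in the bag tree. The decomposition is therefore valid. The largest bag has 5 vertices, so the width is 4.

Yes; width 4.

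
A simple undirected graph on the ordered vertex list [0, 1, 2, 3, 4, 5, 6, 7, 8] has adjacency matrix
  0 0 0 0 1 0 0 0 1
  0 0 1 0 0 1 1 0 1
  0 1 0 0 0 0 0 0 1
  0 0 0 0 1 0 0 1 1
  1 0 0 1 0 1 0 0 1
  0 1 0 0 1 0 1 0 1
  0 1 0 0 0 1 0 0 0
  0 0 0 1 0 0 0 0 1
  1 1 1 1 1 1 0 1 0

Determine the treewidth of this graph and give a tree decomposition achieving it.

Each bag holds 3 vertices, so the decomposition has width 2, which upper-bounds the treewidth. Conversely, {1, 2, 8} is a clique of size 3, and the vertices of any clique must share a bag in every tree decomposition; so some bag has ≥ 3 vertices and tw(G) ≥ 2. Therefore the treewidth is 2.

Treewidth 2.
Bags: B1 = {3, 7, 8}  B2 = {3, 4, 8}  B3 = {4, 5, 8}  B4 = {1, 5, 8}  B5 = {0, 4, 8}  B6 = {1, 5, 6}  B7 = {1, 2, 8}
Tree: B1–B2, B2–B3, B3–B4, B2–B5, B4–B6, B4–B7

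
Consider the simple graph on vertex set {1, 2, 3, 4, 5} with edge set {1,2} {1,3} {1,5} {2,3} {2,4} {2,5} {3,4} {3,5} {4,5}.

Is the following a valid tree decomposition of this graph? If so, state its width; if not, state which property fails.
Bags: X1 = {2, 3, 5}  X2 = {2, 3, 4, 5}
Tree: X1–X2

A tree decomposition must satisfy three properties: every vertex lies in some bag; for every edge, both endpoints lie together in some bag; and for every vertex, the bags containing it form a connected subtree. Here vertex 1 appears in no bag, so the decomposition is invalid.

No — vertex 1 appears in no bag.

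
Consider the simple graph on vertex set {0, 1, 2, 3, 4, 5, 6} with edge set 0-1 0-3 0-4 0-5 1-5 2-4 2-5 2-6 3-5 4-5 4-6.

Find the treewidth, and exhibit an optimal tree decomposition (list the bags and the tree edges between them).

Treewidth 2.
Bags: B1 = {0, 4, 5}  B2 = {0, 3, 5}  B3 = {0, 1, 5}  B4 = {2, 4, 5}  B5 = {2, 4, 6}
Tree: B1–B2, B2–B3, B1–B4, B4–B5

The largest bag has 3 vertices, giving width 2; this decomposition certifies tw(G) ≤ 2. For the lower bound, the 3 vertices {0, 1, 5} are pairwise adjacent, and any tree decomposition puts a clique entirely inside one bag — forcing width ≥ 2. Therefore the treewidth is 2.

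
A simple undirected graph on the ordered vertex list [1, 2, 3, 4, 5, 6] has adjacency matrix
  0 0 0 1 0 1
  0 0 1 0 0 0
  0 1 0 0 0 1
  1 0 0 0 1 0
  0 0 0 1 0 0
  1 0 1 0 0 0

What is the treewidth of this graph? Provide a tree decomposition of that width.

Each bag holds 2 vertices, so the decomposition has width 1, which upper-bounds the treewidth. Since G has at least one edge (e.g. 2–3), it is not an edgeless graph, so tw(G) ≥ 1. Hence tw(G) = 1 exactly.

Treewidth 1.
One such decomposition:
Bags: B1 = {2, 3}  B2 = {3, 6}  B3 = {1, 6}  B4 = {1, 4}  B5 = {4, 5}
Tree: B1–B2, B2–B3, B3–B4, B4–B5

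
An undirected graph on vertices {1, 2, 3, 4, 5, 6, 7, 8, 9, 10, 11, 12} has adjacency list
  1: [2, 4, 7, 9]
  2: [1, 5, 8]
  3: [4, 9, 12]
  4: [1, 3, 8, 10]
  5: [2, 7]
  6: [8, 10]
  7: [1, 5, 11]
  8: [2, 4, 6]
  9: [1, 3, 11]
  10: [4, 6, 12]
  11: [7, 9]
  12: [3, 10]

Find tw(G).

3

A width-3 tree decomposition is:
Bags: B1 = {3, 6, 10, 12}  B2 = {3, 4, 6, 10}  B3 = {3, 4, 6, 8}  B4 = {3, 4, 8, 9}  B5 = {1, 4, 8, 9}  B6 = {1, 2, 8, 9}  B7 = {1, 2, 9, 11}  B8 = {1, 2, 7, 11}  B9 = {2, 5, 7, 11}
Tree: B1–B2, B2–B3, B3–B4, B4–B5, B5–B6, B6–B7, B7–B8, B8–B9
Every bag has size at most 4, so the width is 4 − 1 = 3 and tw(G) ≤ 3. For the lower bound: the 4 vertex sets {6,10,12}, {3}, {4}, {1,2,8,9} are disjoint, each induces a connected subgraph, and every pair is joined by at least one edge of G. Contracting each set to a single vertex therefore yields K_{4} as a minor, and since treewidth is minor-monotone, tw(G) ≥ tw(K_{4}) = 3. The upper and lower bounds meet at 3, so that is the treewidth.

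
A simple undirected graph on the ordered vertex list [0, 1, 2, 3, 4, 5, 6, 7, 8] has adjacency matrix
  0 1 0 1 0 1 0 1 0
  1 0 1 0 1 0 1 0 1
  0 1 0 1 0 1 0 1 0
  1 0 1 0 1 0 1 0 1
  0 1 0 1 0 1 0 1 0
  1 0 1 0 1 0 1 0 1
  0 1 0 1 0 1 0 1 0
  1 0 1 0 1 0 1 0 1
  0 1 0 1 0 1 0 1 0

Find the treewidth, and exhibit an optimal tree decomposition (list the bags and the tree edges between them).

Treewidth 4.
Bags: B1 = {0, 1, 3, 5, 7}  B2 = {1, 3, 4, 5, 7}  B3 = {1, 3, 5, 6, 7}  B4 = {1, 3, 5, 7, 8}  B5 = {1, 2, 3, 5, 7}
Tree: B1–B2, B2–B3, B3–B4, B4–B5

Every bag has size at most 5, so the width is 5 − 1 = 4 and tw(G) ≤ 4. For the lower bound: the 5 vertex sets {0,7}, {4,5}, {1,6}, {3}, {8} are disjoint, each induces a connected subgraph, and every pair is joined by at least one edge of G. Contracting each set to a single vertex therefore yields K_{5} as a minor, and since treewidth is minor-monotone, tw(G) ≥ tw(K_{5}) = 4. Hence tw(G) = 4 exactly.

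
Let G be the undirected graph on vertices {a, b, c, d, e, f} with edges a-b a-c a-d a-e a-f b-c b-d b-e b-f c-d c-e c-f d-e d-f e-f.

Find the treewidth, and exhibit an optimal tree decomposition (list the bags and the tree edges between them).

Treewidth 5.
Bags: B1 = {a, b, c, d, e, f}
Tree: (single bag)

With just one bag of size 6, the width is 6 − 1 = 5, so tw(G) ≤ 5. For the lower bound, the 6 vertices {a, b, c, d, e, f} are pairwise adjacent, and any tree decomposition puts a clique entirely inside one bag — forcing width ≥ 5. Hence tw(G) = 5 exactly.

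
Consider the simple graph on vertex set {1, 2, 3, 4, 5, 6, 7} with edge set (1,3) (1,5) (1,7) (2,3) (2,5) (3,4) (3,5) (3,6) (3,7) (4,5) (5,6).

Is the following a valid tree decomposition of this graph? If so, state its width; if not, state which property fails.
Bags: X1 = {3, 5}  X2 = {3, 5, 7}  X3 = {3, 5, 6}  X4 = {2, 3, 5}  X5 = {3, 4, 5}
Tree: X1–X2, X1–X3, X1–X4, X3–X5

No — vertex 1 appears in no bag.

A tree decomposition must satisfy three properties: every vertex lies in some bag; for every edge, both endpoints lie together in some bag; and for every vertex, the bags containing it form a connected subtree. Here vertex 1 appears in no bag, so the decomposition is invalid.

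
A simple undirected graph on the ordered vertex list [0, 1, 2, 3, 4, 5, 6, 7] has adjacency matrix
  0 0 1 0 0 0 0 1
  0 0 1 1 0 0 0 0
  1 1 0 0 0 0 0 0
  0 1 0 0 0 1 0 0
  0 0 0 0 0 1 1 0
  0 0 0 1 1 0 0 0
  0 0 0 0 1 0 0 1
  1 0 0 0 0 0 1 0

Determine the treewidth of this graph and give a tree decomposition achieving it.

Treewidth 2.
One optimal decomposition is:
Bags: B1 = {1, 3, 5}  B2 = {1, 2, 5}  B3 = {0, 2, 5}  B4 = {0, 5, 7}  B5 = {5, 6, 7}  B6 = {4, 5, 6}
Tree: B1–B2, B2–B3, B3–B4, B4–B5, B5–B6

Every bag has size at most 3, so the width is 3 − 1 = 2 and tw(G) ≤ 2. Since 5–3–1–2–0–7–6–4–5 is a cycle in G, G is not acyclic. Forests are exactly the graphs of treewidth ≤ 1, so tw(G) ≥ 2. Hence tw(G) = 2 exactly.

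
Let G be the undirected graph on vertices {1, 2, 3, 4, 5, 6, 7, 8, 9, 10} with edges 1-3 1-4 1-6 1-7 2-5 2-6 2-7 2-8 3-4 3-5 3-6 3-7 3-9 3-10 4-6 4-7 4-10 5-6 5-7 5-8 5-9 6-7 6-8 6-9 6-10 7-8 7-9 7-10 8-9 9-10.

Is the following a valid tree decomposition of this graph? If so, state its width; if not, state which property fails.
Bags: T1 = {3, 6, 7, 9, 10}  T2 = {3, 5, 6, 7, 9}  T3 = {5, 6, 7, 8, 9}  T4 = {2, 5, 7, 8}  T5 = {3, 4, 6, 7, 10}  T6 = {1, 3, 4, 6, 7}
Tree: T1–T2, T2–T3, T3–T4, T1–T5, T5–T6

A tree decomposition must satisfy three properties: every vertex lies in some bag; for every edge, both endpoints lie together in some bag; and for every vertex, the bags containing it form a connected subtree. Here edge (6,2) lies in no bag, so the decomposition is invalid.

No — edge (6,2) lies in no bag.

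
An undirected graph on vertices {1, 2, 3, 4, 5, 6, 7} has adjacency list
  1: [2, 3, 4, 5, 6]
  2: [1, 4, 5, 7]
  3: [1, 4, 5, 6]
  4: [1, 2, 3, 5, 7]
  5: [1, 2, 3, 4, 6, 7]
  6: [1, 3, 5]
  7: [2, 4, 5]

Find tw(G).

A width-3 tree decomposition is:
Bags: B1 = {1, 3, 5, 6}  B2 = {1, 3, 4, 5}  B3 = {1, 2, 4, 5}  B4 = {2, 4, 5, 7}
Tree: B1–B2, B2–B3, B3–B4
Every bag has size at most 4, so the width is 4 − 1 = 3 and tw(G) ≤ 3. On the other hand G contains the 4-clique {1, 2, 4, 5}. A clique must lie in a single bag of any decomposition, so no decomposition can have width below 3. The upper and lower bounds meet at 3, so that is the treewidth.

3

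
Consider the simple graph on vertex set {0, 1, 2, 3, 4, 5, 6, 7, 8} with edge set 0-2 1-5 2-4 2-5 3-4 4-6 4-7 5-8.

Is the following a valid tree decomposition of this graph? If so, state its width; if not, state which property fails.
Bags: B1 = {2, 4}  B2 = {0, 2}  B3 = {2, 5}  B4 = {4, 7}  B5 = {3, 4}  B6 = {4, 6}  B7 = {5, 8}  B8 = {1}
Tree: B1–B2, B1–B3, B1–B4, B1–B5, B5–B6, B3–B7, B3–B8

A tree decomposition must satisfy three properties: every vertex lies in some bag; for every edge, both endpoints lie together in some bag; and for every vertex, the bags containing it form a connected subtree. Here edge (5,1) lies in no bag, so the decomposition is invalid.

No — edge (5,1) lies in no bag.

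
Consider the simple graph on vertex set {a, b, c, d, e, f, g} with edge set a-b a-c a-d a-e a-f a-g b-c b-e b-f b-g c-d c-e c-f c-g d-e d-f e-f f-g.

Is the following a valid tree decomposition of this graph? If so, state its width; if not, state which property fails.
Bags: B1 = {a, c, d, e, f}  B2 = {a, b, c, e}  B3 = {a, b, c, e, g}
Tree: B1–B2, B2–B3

No — edge (f,b) lies in no bag.

A tree decomposition must satisfy three properties: every vertex lies in some bag; for every edge, both endpoints lie together in some bag; and for every vertex, the bags containing it form a connected subtree. Here edge (f,b) lies in no bag, so the decomposition is invalid.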